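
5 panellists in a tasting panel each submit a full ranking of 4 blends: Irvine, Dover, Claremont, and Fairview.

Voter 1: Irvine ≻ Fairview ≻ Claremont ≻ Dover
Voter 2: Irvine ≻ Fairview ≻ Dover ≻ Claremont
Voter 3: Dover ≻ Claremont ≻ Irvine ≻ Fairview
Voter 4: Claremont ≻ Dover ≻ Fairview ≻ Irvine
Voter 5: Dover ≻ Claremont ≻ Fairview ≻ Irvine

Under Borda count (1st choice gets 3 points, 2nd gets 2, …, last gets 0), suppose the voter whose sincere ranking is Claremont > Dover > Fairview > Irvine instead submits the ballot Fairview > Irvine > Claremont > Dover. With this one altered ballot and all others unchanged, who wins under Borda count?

Borda totals with the altered ballot: Irvine 9, Dover 7, Claremont 6, Fairview 8.
The switch changes the winner from Dover to Irvine.

Irvine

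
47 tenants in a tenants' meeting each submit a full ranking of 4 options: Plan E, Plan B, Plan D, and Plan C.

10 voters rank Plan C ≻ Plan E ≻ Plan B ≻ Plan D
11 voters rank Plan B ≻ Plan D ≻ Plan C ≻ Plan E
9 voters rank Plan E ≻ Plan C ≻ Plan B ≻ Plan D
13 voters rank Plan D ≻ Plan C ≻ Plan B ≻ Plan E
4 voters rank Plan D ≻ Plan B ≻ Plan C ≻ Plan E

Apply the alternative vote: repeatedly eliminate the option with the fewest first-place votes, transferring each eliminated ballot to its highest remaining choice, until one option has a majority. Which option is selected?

Plan D

Round 1: Plan D 17, Plan B 11, Plan C 10, Plan E 9. Plan E has the fewest and is eliminated.
Round 2: Plan C 19, Plan D 17, Plan B 11. Plan B has the fewest and is eliminated.
Round 3: Plan D 28, Plan C 19. Plan D has a majority.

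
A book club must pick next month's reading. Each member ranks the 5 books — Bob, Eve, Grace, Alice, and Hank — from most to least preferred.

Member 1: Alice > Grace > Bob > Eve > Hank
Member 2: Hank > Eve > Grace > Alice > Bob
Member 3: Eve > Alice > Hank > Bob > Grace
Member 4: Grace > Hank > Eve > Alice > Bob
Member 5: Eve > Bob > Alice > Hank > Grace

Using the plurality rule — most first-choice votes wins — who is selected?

First-place vote totals:
  Bob: 0
  Eve: 2
  Grace: 1
  Alice: 1
  Hank: 1
Eve has the most first-place votes.

Eve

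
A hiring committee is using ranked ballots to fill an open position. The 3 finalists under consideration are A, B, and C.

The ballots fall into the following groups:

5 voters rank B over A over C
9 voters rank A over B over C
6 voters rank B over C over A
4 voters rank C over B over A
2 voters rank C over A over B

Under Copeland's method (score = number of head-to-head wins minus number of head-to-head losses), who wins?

Pairwise results:
  A vs B: B wins 15–11.
  A vs C: A wins 14–12.
  B vs C: B wins 20–6.
Copeland scores (wins − losses):
  A: 1 − 1 = 0
  B: 2 − 0 = 2
  C: 0 − 2 = -2
B has the best Copeland score.

B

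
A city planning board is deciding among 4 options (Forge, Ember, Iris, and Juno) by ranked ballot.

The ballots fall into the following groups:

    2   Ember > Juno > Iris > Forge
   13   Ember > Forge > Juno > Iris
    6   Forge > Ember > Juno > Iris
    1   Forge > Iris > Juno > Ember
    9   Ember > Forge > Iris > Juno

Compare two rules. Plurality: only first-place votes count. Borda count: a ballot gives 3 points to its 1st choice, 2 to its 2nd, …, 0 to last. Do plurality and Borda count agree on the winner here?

Plurality first-place counts: Forge 7, Ember 24, Iris 0, Juno 0 → Ember.
Borda totals: Forge 65, Ember 84, Iris 13, Juno 24 → Ember.
The two rules agree on Ember.

Yes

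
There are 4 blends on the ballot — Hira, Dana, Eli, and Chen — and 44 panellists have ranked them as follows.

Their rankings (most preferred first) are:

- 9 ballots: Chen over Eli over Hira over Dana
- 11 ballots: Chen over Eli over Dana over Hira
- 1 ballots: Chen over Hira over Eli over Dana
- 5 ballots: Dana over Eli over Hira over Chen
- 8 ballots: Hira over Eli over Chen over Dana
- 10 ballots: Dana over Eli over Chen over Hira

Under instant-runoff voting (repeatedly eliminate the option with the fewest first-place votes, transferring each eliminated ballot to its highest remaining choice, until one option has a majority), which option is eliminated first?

Eli

Round 1: Chen 21, Dana 15, Hira 8, Eli 0. Eli has the fewest and is eliminated.
Round 2: Chen 21, Dana 15, Hira 8. Hira has the fewest and is eliminated.
Round 3: Chen 29, Dana 15. Chen has a majority.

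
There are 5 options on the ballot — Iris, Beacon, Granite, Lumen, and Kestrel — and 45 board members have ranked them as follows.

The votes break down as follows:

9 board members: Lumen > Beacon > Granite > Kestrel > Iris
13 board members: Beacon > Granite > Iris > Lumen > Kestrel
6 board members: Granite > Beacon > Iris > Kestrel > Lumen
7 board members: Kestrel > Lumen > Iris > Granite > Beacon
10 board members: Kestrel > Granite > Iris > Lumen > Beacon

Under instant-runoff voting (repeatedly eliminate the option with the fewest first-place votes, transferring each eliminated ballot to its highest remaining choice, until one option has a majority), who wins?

Beacon

Round 1: Kestrel 17, Beacon 13, Lumen 9, Granite 6, Iris 0. Iris has the fewest and is eliminated.
Round 2: Kestrel 17, Beacon 13, Lumen 9, Granite 6. Granite has the fewest and is eliminated.
Round 3: Beacon 19, Kestrel 17, Lumen 9. Lumen has the fewest and is eliminated.
Round 4: Beacon 28, Kestrel 17. Beacon has a majority.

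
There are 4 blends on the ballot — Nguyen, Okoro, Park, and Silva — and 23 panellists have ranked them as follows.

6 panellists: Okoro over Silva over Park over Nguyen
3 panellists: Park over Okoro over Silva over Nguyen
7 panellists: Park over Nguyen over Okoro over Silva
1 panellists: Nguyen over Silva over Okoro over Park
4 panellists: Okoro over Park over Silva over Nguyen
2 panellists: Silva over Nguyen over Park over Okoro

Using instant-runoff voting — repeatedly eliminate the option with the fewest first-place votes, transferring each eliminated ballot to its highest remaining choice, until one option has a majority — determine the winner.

Round 1: Okoro 10, Park 10, Silva 2, Nguyen 1. Nguyen has the fewest and is eliminated.
Round 2: Okoro 10, Park 10, Silva 3. Silva has the fewest and is eliminated.
Round 3: Park 12, Okoro 11. Park has a majority.

Park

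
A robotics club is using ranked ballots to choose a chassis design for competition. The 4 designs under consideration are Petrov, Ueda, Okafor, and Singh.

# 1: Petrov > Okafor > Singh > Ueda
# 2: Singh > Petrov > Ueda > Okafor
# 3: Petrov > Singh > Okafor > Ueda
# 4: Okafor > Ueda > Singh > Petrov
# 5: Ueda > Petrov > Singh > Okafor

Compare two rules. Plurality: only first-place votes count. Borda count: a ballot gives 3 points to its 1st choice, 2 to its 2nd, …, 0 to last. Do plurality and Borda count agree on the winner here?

Plurality first-place counts: Petrov 2, Ueda 1, Okafor 1, Singh 1 → Petrov.
Borda totals: Petrov 10, Ueda 6, Okafor 6, Singh 8 → Petrov.
The two rules agree on Petrov.

Yes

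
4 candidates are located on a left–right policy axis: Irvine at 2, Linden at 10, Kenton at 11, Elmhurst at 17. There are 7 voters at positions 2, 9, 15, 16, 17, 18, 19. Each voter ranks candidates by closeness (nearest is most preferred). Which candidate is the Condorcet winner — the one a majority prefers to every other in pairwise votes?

With single-peaked preferences on a line, the Condorcet winner is the candidate closest to the median voter.
The median voter (position 16) is closest to Elmhurst at 17.
Check: Elmhurst vs Kenton — voters closer to Elmhurst: 5 of 7.

Elmhurst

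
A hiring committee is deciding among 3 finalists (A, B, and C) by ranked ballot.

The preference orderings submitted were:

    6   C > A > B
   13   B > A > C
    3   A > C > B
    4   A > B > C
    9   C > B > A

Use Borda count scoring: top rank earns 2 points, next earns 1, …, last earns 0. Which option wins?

B

Borda scores:
  A: 6·1 + 13·1 + 3·2 + 4·2 + 9·0 = 33
  B: 6·0 + 13·2 + 3·0 + 4·1 + 9·1 = 39
  C: 6·2 + 13·0 + 3·1 + 4·0 + 9·2 = 33
B has the highest total.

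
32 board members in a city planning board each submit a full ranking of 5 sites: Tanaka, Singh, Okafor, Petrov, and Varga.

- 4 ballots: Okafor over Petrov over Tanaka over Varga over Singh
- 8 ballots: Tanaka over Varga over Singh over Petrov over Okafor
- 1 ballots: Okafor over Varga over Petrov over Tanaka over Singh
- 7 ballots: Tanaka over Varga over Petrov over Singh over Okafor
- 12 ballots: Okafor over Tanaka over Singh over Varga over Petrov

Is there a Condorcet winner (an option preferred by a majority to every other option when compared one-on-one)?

Yes

Head-to-head results (32 voters total):
Tanaka vs Singh: Tanaka wins 32–0.
Tanaka vs Okafor: Okafor wins 17–15.
Tanaka vs Petrov: Tanaka wins 27–5.
Tanaka vs Varga: Tanaka wins 31–1.
Singh vs Okafor: Okafor wins 17–15.
Singh vs Petrov: Singh wins 20–12.
Singh vs Varga: Varga wins 20–12.
Okafor vs Petrov: Okafor wins 17–15.
Okafor vs Varga: Okafor wins 17–15.
Petrov vs Varga: Varga wins 28–4.
Okafor beats each rival — Tanaka (17–15), Singh (17–15), Petrov (17–15), Varga (17–15) — so Okafor is the Condorcet winner.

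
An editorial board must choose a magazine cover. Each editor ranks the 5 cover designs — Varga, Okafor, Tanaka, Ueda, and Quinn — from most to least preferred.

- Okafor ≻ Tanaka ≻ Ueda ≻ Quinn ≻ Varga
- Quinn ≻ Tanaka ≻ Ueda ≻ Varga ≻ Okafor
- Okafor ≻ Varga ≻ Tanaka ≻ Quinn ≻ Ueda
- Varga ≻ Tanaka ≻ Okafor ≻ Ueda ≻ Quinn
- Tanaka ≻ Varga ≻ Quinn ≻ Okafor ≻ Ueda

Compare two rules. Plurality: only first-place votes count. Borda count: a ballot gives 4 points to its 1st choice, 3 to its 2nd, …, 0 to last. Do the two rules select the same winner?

Plurality first-place counts: Varga 1, Okafor 2, Tanaka 1, Ueda 0, Quinn 1 → Okafor.
Borda totals: Varga 11, Okafor 11, Tanaka 15, Ueda 5, Quinn 8 → Tanaka.
The two rules disagree: plurality picks Okafor, Borda picks Tanaka.

No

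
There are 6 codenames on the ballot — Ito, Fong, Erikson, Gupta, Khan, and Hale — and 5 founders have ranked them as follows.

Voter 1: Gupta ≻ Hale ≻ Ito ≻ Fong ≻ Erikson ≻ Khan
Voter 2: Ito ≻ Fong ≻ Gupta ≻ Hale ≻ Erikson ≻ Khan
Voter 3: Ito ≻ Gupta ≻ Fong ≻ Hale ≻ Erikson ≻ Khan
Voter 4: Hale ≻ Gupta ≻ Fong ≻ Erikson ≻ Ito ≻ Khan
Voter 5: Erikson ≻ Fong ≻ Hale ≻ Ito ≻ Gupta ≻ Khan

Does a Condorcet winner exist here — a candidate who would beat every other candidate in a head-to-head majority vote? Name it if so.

No Condorcet winner

Head-to-head results (5 voters total):
Ito vs Fong: Ito wins 3–2.
Ito vs Erikson: Ito wins 3–2.
Ito vs Gupta: Ito wins 3–2.
Ito vs Khan: Ito wins 5–0.
Ito vs Hale: Hale wins 3–2.
Fong vs Erikson: Fong wins 4–1.
Fong vs Gupta: Gupta wins 3–2.
Fong vs Khan: Fong wins 5–0.
Fong vs Hale: Fong wins 3–2.
Erikson vs Gupta: Gupta wins 4–1.
Erikson vs Khan: Erikson wins 5–0.
Erikson vs Hale: Hale wins 4–1.
Gupta vs Khan: Gupta wins 5–0.
Gupta vs Hale: Gupta wins 3–2.
Khan vs Hale: Hale wins 5–0.
No candidate beats all others: Ito beats Fong beats Hale beats Ito, a majority cycle.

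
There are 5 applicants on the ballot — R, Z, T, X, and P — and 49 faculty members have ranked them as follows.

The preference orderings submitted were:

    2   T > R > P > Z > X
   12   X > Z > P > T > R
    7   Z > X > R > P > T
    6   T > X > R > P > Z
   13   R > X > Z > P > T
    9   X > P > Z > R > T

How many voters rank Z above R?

Ballots ranking Z above R: 12+7+9 = 28.
Ballots ranking R above Z: 2+6+13 = 21.
So 28 of 49 voters prefer Z to R.

28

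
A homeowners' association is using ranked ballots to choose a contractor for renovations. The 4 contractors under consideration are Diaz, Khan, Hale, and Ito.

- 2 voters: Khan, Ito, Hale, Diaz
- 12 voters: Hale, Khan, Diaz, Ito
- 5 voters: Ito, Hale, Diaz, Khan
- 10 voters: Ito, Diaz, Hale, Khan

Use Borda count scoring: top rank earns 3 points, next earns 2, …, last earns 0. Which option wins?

Borda scores:
  Diaz: 2·0 + 12·1 + 5·1 + 10·2 = 37
  Khan: 2·3 + 12·2 + 5·0 + 10·0 = 30
  Hale: 2·1 + 12·3 + 5·2 + 10·1 = 58
  Ito: 2·2 + 12·0 + 5·3 + 10·3 = 49
Hale has the highest total.

Hale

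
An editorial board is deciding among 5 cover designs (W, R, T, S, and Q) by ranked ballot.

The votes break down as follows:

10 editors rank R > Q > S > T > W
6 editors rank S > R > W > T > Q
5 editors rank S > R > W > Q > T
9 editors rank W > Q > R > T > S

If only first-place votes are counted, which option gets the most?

First-place vote totals:
  W: 9
  R: 10
  T: 0
  S: 11
  Q: 0
S has the most first-place votes.

S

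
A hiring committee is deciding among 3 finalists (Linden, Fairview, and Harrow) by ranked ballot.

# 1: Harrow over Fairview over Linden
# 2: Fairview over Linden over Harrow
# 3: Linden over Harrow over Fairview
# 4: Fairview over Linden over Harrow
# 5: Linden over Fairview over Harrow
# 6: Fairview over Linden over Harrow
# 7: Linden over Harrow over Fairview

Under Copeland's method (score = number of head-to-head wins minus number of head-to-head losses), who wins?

Fairview

Pairwise results:
  Linden vs Fairview: Fairview wins 4–3.
  Linden vs Harrow: Linden wins 6–1.
  Fairview vs Harrow: Fairview wins 4–3.
Copeland scores (wins − losses):
  Linden: 1 − 1 = 0
  Fairview: 2 − 0 = 2
  Harrow: 0 − 2 = -2
Fairview has the best Copeland score.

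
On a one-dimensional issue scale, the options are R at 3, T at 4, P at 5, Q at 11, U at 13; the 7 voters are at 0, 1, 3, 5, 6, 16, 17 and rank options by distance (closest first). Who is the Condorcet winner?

P

With single-peaked preferences on a line, the Condorcet winner is the candidate closest to the median voter.
The median voter (position 5) is closest to P at 5.
Check: P vs T — voters closer to P: 4 of 7.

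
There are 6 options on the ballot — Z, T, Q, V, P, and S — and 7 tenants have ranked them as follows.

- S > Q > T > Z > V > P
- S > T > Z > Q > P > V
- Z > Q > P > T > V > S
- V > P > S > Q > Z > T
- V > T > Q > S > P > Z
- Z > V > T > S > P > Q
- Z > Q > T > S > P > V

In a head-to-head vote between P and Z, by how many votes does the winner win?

Ballots ranking P above Z: 2.
Ballots ranking Z above P: 5.
Z wins 5–2, a margin of 3.

3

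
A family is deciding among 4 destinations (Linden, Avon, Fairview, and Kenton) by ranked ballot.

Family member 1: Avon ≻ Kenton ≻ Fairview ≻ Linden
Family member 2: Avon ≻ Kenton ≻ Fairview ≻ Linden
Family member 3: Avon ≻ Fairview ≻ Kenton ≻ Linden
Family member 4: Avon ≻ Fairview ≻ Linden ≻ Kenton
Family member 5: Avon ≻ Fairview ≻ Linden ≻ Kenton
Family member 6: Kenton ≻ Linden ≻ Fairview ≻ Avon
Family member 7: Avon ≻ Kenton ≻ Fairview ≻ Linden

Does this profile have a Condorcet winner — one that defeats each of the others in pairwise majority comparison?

Yes

Head-to-head results (7 voters total):
Linden vs Avon: Avon wins 6–1.
Linden vs Fairview: Fairview wins 6–1.
Linden vs Kenton: Kenton wins 5–2.
Avon vs Fairview: Avon wins 6–1.
Avon vs Kenton: Avon wins 6–1.
Fairview vs Kenton: Kenton wins 4–3.
Avon beats each rival — Linden (6–1), Fairview (6–1), Kenton (6–1) — so Avon is the Condorcet winner.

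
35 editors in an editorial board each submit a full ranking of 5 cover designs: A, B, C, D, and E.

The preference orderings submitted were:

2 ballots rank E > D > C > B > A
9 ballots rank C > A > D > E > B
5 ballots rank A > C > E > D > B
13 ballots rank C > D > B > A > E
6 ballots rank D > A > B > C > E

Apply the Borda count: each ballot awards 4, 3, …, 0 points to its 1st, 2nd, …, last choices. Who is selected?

Borda scores:
  A: 2·0 + 9·3 + 5·4 + 13·1 + 6·3 = 78
  B: 2·1 + 9·0 + 5·0 + 13·2 + 6·2 = 40
  C: 2·2 + 9·4 + 5·3 + 13·4 + 6·1 = 113
  D: 2·3 + 9·2 + 5·1 + 13·3 + 6·4 = 92
  E: 2·4 + 9·1 + 5·2 + 13·0 + 6·0 = 27
C has the highest total.

C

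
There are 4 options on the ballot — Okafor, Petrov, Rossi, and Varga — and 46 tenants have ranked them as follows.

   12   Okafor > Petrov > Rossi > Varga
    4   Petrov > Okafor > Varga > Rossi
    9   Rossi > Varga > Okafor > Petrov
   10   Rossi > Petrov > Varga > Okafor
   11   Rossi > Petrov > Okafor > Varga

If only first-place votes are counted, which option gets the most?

Rossi

First-place vote totals:
  Okafor: 12
  Petrov: 4
  Rossi: 30
  Varga: 0
Rossi has the most first-place votes.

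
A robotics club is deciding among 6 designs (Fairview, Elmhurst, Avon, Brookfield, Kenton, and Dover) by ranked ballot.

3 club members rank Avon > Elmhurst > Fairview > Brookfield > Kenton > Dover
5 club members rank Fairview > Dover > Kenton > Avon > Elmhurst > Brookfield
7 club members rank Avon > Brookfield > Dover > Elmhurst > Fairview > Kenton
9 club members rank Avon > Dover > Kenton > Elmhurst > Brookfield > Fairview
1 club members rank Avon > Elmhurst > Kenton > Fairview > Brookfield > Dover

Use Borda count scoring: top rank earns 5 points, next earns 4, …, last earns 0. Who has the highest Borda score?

Borda scores:
  Fairview: 3·3 + 5·5 + 7·1 + 9·0 + 2 = 43
  Elmhurst: 3·4 + 5·1 + 7·2 + 9·2 + 4 = 53
  Avon: 3·5 + 5·2 + 7·5 + 9·5 + 5 = 110
  Brookfield: 3·2 + 5·0 + 7·4 + 9·1 + 1 = 44
  Kenton: 3·1 + 5·3 + 7·0 + 9·3 + 3 = 48
  Dover: 3·0 + 5·4 + 7·3 + 9·4 + 0 = 77
Avon has the highest total.

Avon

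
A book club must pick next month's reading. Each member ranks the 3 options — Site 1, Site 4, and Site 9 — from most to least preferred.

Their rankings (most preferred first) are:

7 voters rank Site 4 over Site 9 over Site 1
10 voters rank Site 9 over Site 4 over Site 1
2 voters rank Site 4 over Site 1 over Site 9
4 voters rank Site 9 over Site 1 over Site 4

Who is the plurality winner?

Site 9

First-place vote totals:
  Site 1: 0
  Site 4: 9
  Site 9: 14
Site 9 has the most first-place votes.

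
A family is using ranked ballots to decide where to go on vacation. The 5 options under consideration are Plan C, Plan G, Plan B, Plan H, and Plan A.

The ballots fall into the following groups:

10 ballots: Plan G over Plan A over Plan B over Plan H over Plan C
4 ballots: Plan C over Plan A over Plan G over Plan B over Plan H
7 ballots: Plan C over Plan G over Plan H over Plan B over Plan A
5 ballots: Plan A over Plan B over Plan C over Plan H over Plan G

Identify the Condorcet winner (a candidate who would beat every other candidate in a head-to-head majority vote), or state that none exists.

Head-to-head results (26 voters total):
Plan C vs Plan G: Plan C wins 16–10.
Plan C vs Plan B: Plan B wins 15–11.
Plan C vs Plan H: Plan C wins 16–10.
Plan C vs Plan A: Plan A wins 15–11.
Plan G vs Plan B: Plan G wins 21–5.
Plan G vs Plan H: Plan G wins 21–5.
Plan G vs Plan A: Plan G wins 17–9.
Plan B vs Plan H: Plan B wins 19–7.
Plan B vs Plan A: Plan A wins 19–7.
Plan H vs Plan A: Plan A wins 19–7.
No candidate beats all others: Plan C beats Plan G beats Plan B beats Plan C, a majority cycle.

None — there is no Condorcet winner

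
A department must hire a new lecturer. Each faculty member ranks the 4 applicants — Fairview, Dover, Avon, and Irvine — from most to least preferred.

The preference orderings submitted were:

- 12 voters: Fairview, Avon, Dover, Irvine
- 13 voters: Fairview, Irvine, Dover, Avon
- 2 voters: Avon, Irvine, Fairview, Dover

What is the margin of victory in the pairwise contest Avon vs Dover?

Ballots ranking Avon above Dover: 12+2 = 14.
Ballots ranking Dover above Avon: 13.
Avon wins 14–13, a margin of 1.

1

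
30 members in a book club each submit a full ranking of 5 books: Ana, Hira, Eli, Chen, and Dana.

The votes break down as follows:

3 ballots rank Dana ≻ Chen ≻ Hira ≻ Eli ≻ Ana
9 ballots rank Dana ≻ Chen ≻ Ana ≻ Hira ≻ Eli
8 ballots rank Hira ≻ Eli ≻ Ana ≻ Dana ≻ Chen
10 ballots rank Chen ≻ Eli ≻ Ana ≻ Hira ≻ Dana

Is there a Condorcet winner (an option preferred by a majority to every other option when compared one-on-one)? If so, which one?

Head-to-head results (30 voters total):
Ana vs Hira: Ana wins 19–11.
Ana vs Eli: Eli wins 21–9.
Ana vs Chen: Chen wins 22–8.
Ana vs Dana: Ana wins 18–12.
Hira vs Eli: Hira wins 20–10.
Hira vs Chen: Chen wins 22–8.
Hira vs Dana: Hira wins 18–12.
Eli vs Chen: Chen wins 22–8.
Eli vs Dana: Eli wins 18–12.
Chen vs Dana: Dana wins 20–10.
No candidate beats all others: Ana beats Hira beats Eli beats Ana, a majority cycle.

None — there is no Condorcet winner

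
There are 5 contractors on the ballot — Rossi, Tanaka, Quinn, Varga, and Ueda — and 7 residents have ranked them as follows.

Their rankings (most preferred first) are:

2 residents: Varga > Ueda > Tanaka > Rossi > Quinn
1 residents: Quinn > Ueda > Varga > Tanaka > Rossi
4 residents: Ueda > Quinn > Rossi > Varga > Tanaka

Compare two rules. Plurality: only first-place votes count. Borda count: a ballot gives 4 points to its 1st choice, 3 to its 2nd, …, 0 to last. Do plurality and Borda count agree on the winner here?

Yes

Plurality first-place counts: Rossi 0, Tanaka 0, Quinn 1, Varga 2, Ueda 4 → Ueda.
Borda totals: Rossi 10, Tanaka 5, Quinn 16, Varga 14, Ueda 25 → Ueda.
The two rules agree on Ueda.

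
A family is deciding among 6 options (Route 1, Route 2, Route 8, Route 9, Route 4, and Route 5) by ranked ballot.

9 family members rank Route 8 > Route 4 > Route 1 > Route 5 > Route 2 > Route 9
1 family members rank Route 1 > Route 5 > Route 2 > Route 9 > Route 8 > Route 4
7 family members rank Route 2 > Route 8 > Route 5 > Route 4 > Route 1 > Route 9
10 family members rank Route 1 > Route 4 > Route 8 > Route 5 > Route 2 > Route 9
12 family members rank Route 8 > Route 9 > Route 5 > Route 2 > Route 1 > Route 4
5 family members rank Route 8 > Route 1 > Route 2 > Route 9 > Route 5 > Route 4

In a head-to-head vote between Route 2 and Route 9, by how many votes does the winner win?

20

Ballots ranking Route 2 above Route 9: 9+1+7+10+5 = 32.
Ballots ranking Route 9 above Route 2: 12.
Route 2 wins 32–12, a margin of 20.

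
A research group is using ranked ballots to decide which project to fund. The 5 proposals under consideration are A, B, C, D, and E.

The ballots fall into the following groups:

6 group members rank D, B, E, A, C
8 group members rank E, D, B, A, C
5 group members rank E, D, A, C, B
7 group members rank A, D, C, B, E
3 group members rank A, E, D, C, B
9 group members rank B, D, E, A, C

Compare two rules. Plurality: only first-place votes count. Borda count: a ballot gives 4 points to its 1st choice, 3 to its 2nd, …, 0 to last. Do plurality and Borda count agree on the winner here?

No

Plurality first-place counts: A 10, B 9, C 0, D 6, E 13 → E.
Borda totals: A 73, B 77, C 22, D 117, E 91 → D.
The two rules disagree: plurality picks E, Borda picks D.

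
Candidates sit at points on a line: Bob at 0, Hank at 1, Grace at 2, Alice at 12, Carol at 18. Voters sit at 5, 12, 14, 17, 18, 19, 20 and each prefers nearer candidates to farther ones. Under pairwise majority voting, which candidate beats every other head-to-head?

With single-peaked preferences on a line, the Condorcet winner is the candidate closest to the median voter.
The median voter (position 17) is closest to Carol at 18.
Check: Carol vs Hank — voters closer to Carol: 6 of 7.

Carol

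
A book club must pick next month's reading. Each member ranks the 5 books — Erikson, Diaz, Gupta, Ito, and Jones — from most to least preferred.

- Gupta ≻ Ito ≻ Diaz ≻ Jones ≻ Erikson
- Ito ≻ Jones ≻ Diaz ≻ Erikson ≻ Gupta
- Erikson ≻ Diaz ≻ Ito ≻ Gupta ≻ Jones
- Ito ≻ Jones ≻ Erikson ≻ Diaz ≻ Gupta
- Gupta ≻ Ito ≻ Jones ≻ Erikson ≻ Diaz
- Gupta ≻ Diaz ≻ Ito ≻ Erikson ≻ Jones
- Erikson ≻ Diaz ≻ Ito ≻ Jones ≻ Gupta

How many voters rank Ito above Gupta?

Ballots ranking Ito above Gupta: 4.
Ballots ranking Gupta above Ito: 3.
So 4 of 7 voters prefer Ito to Gupta.

4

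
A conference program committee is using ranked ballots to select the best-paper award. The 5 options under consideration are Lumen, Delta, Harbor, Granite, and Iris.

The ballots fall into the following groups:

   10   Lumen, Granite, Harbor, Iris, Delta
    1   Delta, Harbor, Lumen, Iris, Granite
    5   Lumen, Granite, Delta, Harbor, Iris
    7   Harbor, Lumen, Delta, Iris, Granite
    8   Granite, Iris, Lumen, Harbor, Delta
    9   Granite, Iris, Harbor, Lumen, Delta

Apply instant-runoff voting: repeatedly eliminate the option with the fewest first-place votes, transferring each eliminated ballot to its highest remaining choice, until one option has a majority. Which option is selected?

Lumen

Round 1: Granite 17, Lumen 15, Harbor 7, Delta 1, Iris 0. Iris has the fewest and is eliminated.
Round 2: Granite 17, Lumen 15, Harbor 7, Delta 1. Delta has the fewest and is eliminated.
Round 3: Granite 17, Lumen 15, Harbor 8. Harbor has the fewest and is eliminated.
Round 4: Lumen 23, Granite 17. Lumen has a majority.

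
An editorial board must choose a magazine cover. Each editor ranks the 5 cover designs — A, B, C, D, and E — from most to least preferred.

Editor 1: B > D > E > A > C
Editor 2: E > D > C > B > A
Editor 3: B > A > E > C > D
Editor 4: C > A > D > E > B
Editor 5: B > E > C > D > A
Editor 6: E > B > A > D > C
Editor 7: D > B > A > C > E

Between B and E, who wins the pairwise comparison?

Ballots ranking B above E: 4.
Ballots ranking E above B: 3.
B wins the head-to-head, 4–3.

B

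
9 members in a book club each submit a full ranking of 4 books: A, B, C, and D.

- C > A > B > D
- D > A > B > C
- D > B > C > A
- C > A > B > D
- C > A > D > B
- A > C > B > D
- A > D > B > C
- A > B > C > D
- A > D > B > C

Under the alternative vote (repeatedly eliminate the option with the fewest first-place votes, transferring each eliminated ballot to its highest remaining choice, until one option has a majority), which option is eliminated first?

B

Round 1: A 4, C 3, D 2, B 0. B has the fewest and is eliminated.
Round 2: A 4, C 3, D 2. D has the fewest and is eliminated.
Round 3: A 5, C 4. A has a majority.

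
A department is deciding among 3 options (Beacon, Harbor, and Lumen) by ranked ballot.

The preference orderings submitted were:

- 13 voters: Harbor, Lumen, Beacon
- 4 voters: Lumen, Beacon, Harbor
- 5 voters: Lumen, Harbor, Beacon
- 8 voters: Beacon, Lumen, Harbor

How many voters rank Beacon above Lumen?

8

Ballots ranking Beacon above Lumen: 8.
Ballots ranking Lumen above Beacon: 13+4+5 = 22.
So 8 of 30 voters prefer Beacon to Lumen.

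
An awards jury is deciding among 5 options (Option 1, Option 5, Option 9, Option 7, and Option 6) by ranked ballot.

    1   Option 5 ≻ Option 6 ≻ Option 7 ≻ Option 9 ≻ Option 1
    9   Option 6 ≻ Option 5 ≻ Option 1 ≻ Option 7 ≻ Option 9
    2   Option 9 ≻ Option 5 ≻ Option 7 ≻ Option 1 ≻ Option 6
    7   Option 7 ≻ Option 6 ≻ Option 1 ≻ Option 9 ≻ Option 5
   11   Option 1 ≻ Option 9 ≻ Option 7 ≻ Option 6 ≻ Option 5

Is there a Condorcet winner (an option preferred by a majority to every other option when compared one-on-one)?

No

Head-to-head results (30 voters total):
Option 1 vs Option 5: Option 1 wins 18–12.
Option 1 vs Option 9: Option 1 wins 27–3.
Option 1 vs Option 7: Option 1 wins 20–10.
Option 1 vs Option 6: Option 6 wins 17–13.
Option 5 vs Option 9: Option 9 wins 20–10.
Option 5 vs Option 7: Option 7 wins 18–12.
Option 5 vs Option 6: Option 6 wins 27–3.
Option 9 vs Option 7: Option 7 wins 17–13.
Option 9 vs Option 6: Option 6 wins 17–13.
Option 7 vs Option 6: Option 7 wins 20–10.
No candidate beats all others: Option 1 beats Option 7 beats Option 6 beats Option 1, a majority cycle.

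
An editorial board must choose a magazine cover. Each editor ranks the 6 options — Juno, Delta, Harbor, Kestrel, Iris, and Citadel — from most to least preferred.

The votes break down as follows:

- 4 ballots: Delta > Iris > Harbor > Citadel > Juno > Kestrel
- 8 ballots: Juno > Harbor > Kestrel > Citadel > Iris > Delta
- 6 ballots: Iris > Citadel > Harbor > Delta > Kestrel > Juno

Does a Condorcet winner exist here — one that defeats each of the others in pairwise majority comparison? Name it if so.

Head-to-head results (18 voters total):
Juno vs Delta: Delta wins 10–8.
Juno vs Harbor: Harbor wins 10–8.
Juno vs Kestrel: Juno wins 12–6.
Juno vs Iris: Iris wins 10–8.
Juno vs Citadel: Citadel wins 10–8.
Delta vs Harbor: Harbor wins 14–4.
Delta vs Kestrel: Delta wins 10–8.
Delta vs Iris: Iris wins 14–4.
Delta vs Citadel: Citadel wins 14–4.
Harbor vs Kestrel: Harbor wins 18–0.
Harbor vs Iris: Iris wins 10–8.
Harbor vs Citadel: Harbor wins 12–6.
Kestrel vs Iris: Iris wins 10–8.
Kestrel vs Citadel: Citadel wins 10–8.
Iris vs Citadel: Iris wins 10–8.
Iris beats each rival — Juno (10–8), Delta (14–4), Harbor (10–8), Kestrel (10–8), Citadel (10–8) — so Iris is the Condorcet winner.

Iris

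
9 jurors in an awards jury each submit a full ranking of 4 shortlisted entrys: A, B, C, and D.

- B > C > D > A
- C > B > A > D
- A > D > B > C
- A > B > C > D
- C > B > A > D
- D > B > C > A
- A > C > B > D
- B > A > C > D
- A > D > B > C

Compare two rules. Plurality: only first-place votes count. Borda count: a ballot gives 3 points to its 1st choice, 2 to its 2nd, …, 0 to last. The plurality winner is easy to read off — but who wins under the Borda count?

Plurality first-place counts: A 4, B 2, C 2, D 1 → A.
Borda totals: A 16, B 17, C 13, D 8 → B.

B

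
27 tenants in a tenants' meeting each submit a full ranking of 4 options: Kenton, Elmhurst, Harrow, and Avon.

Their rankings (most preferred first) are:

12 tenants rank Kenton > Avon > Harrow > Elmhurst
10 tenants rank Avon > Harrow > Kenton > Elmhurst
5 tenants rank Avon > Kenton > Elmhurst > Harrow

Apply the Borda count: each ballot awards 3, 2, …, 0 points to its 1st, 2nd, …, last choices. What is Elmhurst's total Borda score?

Borda scores:
  Kenton: 12·3 + 10·1 + 5·2 = 56
  Elmhurst: 12·0 + 10·0 + 5·1 = 5
  Harrow: 12·1 + 10·2 + 5·0 = 32
  Avon: 12·2 + 10·3 + 5·3 = 69

5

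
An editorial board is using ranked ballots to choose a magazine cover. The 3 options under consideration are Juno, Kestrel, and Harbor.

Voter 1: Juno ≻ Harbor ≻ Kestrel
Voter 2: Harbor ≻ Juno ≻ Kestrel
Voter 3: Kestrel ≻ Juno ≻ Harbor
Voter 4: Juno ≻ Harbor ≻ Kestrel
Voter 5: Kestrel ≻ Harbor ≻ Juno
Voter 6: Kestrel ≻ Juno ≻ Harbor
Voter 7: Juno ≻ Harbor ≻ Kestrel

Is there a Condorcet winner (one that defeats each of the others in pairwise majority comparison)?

Head-to-head results (7 voters total):
Juno vs Kestrel: Juno wins 4–3.
Juno vs Harbor: Juno wins 5–2.
Kestrel vs Harbor: Harbor wins 4–3.
Juno beats each rival — Kestrel (4–3), Harbor (5–2) — so Juno is the Condorcet winner.

Yes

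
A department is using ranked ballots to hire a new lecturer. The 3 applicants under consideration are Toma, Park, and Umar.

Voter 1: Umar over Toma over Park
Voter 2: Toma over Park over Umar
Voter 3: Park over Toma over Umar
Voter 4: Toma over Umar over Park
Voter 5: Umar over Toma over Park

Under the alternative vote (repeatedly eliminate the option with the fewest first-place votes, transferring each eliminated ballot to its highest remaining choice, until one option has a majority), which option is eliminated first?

Park

Round 1: Toma 2, Umar 2, Park 1. Park has the fewest and is eliminated.
Round 2: Toma 3, Umar 2. Toma has a majority.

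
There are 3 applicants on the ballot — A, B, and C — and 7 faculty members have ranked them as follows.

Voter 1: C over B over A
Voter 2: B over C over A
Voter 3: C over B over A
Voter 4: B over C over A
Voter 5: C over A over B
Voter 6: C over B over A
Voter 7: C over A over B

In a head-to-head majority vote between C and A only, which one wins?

C

Ballots ranking C above A: 7.
Ballots ranking A above C: 0.
C wins the head-to-head, 7–0.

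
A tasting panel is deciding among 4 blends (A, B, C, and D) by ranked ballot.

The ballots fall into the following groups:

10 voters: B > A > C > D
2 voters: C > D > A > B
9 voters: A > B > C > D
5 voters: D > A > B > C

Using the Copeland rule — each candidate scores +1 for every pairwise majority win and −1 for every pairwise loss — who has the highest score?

Pairwise results:
  A vs B: A wins 16–10.
  A vs C: A wins 24–2.
  A vs D: A wins 19–7.
  B vs C: B wins 24–2.
  B vs D: B wins 19–7.
  C vs D: C wins 21–5.
Copeland scores (wins − losses):
  A: 3 − 0 = 3
  B: 2 − 1 = 1
  C: 1 − 2 = -1
  D: 0 − 3 = -3
A has the best Copeland score.

A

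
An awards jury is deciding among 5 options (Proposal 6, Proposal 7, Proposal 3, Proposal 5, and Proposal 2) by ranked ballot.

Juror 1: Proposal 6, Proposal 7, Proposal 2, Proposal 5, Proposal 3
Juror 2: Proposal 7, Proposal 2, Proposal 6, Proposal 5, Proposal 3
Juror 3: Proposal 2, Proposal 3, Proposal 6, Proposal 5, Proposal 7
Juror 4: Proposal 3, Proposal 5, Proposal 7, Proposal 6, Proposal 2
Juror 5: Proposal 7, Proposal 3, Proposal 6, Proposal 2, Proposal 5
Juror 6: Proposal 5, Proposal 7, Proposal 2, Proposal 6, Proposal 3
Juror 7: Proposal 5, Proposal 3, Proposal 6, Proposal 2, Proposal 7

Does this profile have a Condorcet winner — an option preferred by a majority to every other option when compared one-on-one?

No

Head-to-head results (7 voters total):
Proposal 6 vs Proposal 7: Proposal 7 wins 4–3.
Proposal 6 vs Proposal 3: Proposal 3 wins 4–3.
Proposal 6 vs Proposal 5: Proposal 6 wins 4–3.
Proposal 6 vs Proposal 2: Proposal 6 wins 4–3.
Proposal 7 vs Proposal 3: Proposal 7 wins 4–3.
Proposal 7 vs Proposal 5: Proposal 5 wins 4–3.
Proposal 7 vs Proposal 2: Proposal 7 wins 5–2.
Proposal 3 vs Proposal 5: Proposal 5 wins 4–3.
Proposal 3 vs Proposal 2: Proposal 2 wins 4–3.
Proposal 5 vs Proposal 2: Proposal 2 wins 4–3.
No candidate beats all others: Proposal 6 beats Proposal 5 beats Proposal 7 beats Proposal 6, a majority cycle.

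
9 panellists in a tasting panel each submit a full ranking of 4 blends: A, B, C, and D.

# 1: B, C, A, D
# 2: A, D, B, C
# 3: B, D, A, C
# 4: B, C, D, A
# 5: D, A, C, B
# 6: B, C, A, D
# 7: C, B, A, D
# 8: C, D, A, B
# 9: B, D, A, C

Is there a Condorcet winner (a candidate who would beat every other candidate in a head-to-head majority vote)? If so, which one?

B

Head-to-head results (9 voters total):
A vs B: B wins 6–3.
A vs C: C wins 5–4.
A vs D: D wins 5–4.
B vs C: B wins 6–3.
B vs D: B wins 6–3.
C vs D: C wins 5–4.
B beats each rival — A (6–3), C (6–3), D (6–3) — so B is the Condorcet winner.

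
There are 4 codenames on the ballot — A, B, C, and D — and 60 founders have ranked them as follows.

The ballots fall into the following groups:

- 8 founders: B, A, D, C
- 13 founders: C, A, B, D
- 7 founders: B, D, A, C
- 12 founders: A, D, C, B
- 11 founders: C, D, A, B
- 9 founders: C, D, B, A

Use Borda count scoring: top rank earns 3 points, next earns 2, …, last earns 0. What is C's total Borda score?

111

Borda scores:
  A: 8·2 + 13·2 + 7·1 + 12·3 + 11·1 + 9·0 = 96
  B: 8·3 + 13·1 + 7·3 + 12·0 + 11·0 + 9·1 = 67
  C: 8·0 + 13·3 + 7·0 + 12·1 + 11·3 + 9·3 = 111
  D: 8·1 + 13·0 + 7·2 + 12·2 + 11·2 + 9·2 = 86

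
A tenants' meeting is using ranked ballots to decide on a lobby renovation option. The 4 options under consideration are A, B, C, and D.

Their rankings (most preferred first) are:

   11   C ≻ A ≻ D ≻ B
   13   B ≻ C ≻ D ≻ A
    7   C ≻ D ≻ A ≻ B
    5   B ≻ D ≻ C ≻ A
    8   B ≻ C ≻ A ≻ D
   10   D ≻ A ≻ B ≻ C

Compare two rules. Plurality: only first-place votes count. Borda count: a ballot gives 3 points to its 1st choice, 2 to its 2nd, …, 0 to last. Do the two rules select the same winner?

Plurality first-place counts: A 0, B 26, C 18, D 10 → B.
Borda totals: A 57, B 88, C 101, D 78 → C.
The two rules disagree: plurality picks B, Borda picks C.

No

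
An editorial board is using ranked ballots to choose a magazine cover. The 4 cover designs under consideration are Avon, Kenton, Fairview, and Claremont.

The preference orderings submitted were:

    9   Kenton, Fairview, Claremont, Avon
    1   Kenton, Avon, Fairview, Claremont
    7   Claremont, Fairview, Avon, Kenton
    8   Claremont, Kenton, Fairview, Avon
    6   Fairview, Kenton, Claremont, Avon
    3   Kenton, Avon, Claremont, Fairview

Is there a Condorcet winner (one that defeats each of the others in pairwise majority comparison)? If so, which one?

Kenton

Head-to-head results (34 voters total):
Avon vs Kenton: Kenton wins 27–7.
Avon vs Fairview: Fairview wins 30–4.
Avon vs Claremont: Claremont wins 30–4.
Kenton vs Fairview: Kenton wins 21–13.
Kenton vs Claremont: Kenton wins 19–15.
Fairview vs Claremont: Claremont wins 18–16.
Kenton beats each rival — Avon (27–7), Fairview (21–13), Claremont (19–15) — so Kenton is the Condorcet winner.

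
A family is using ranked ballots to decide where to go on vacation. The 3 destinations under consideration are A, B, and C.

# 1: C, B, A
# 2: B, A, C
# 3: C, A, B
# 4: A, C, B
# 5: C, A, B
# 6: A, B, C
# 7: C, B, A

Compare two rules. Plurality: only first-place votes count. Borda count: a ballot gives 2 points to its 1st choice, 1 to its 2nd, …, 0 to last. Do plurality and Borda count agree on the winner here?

Plurality first-place counts: A 2, B 1, C 4 → C.
Borda totals: A 7, B 5, C 9 → C.
The two rules agree on C.

Yes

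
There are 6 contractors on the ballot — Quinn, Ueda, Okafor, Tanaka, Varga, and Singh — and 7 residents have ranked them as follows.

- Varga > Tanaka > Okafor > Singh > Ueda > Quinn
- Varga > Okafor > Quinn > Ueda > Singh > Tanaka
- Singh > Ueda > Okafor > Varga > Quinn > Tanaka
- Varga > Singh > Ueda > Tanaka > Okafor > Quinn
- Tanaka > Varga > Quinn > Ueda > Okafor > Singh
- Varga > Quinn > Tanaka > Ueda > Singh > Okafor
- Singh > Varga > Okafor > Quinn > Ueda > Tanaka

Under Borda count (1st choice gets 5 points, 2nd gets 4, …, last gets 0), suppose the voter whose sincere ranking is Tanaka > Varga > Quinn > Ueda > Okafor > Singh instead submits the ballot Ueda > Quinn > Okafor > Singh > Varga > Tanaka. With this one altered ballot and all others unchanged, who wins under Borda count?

Borda totals with the altered ballot: Quinn 14, Ueda 18, Okafor 17, Tanaka 9, Varga 27, Singh 20.
The winner is unchanged: still Varga.

Varga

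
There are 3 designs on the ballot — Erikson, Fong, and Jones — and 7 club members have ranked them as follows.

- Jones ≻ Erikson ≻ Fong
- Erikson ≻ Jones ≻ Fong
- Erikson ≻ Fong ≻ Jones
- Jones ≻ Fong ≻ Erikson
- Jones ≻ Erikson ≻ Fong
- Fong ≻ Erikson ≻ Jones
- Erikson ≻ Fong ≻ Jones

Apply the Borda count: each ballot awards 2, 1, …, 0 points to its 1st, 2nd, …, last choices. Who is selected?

Erikson

Borda scores:
  Erikson: 1 + 2 + 2 + 0 + 1 + 1 + 2 = 9
  Fong: 0 + 0 + 1 + 1 + 0 + 2 + 1 = 5
  Jones: 2 + 1 + 0 + 2 + 2 + 0 + 0 = 7
Erikson has the highest total.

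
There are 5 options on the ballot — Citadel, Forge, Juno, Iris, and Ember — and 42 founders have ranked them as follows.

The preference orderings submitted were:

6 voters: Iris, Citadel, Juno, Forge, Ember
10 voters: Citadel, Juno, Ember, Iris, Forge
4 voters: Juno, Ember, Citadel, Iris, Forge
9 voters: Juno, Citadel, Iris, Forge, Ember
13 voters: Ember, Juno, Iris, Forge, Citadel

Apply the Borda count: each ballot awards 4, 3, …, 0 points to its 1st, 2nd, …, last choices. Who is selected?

Juno

Borda scores:
  Citadel: 6·3 + 10·4 + 4·2 + 9·3 + 13·0 = 93
  Forge: 6·1 + 10·0 + 4·0 + 9·1 + 13·1 = 28
  Juno: 6·2 + 10·3 + 4·4 + 9·4 + 13·3 = 133
  Iris: 6·4 + 10·1 + 4·1 + 9·2 + 13·2 = 82
  Ember: 6·0 + 10·2 + 4·3 + 9·0 + 13·4 = 84
Juno has the highest total.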